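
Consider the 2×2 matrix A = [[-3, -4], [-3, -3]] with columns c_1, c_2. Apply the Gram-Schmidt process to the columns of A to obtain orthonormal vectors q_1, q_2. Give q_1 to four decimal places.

c_1 = (-3, -3); ‖c_1‖ = 4.2426, so q_1 = (-0.7071, -0.7071).

q_1 = (-0.7071, -0.7071)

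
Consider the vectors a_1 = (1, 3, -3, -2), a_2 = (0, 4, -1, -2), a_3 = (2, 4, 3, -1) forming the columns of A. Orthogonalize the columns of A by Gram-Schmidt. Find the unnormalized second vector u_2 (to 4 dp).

u_2 = (-0.8261, 1.5217, 1.4783, -0.3478)

q_1 = a_1/‖a_1‖ = (1, 3, -3, -2)/4.7958 = (0.2085, 0.6255, -0.6255, -0.4170).
r_{12} = q_1·a_2 = 3.9618.
u_2 = a_2 − 3.9618·q_1 = (-0.8261, 1.5217, 1.4783, -0.3478).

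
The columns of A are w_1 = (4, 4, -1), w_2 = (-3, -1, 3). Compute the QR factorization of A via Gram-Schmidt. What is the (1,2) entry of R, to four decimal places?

r_{12} = -3.3075

w_1 = (4, 4, -1); ‖w_1‖ = 5.7446, so q_1 = (0.6963, 0.6963, -0.1741).
r_{12} = q_1·w_2 = -3.3075.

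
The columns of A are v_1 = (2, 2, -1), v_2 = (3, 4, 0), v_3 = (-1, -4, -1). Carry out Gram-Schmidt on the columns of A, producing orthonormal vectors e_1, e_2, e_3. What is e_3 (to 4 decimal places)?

e_3 = (0.7428, -0.5571, 0.3714)

v_1 = (2, 2, -1); ‖v_1‖ = 3.0000, so e_1 = (0.6667, 0.6667, -0.3333).
e_1·v_2 = 0.6667·3 + 0.6667·4 + (-0.3333)·0 = 4.6667.
u_2 = v_2 − 4.6667·e_1 = (-0.1111, 0.8889, 1.5556).
‖u_2‖ = 1.7951, so e_2 = (-0.0619, 0.4952, 0.8666).
e_1·v_3 = 0.6667·(-1) + 0.6667·(-4) + (-0.3333)·(-1) = -3.0000; e_2·v_3 = (-0.0619)·(-1) + 0.4952·(-4) + 0.8666·(-1) = -2.7854.
u_3 = v_3 + 3.0000·e_1 + 2.7854·e_2 = (0.8276, -0.6207, 0.4138).
‖u_3‖ = 1.1142, so e_3 = (0.7428, -0.5571, 0.3714).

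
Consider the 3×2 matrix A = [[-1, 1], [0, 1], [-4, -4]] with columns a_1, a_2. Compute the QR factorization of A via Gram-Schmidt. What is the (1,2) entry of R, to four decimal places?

r_{12} = 3.6380

a_1 = (-1, 0, -4); ‖a_1‖ = 4.1231, so e_1 = (-0.2425, 0.0000, -0.9701).
r_{12} = e_1·a_2 = 3.6380.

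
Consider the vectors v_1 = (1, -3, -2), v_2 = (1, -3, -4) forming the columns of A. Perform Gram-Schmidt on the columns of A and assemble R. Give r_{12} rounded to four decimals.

r_{12} = 4.8107

v_1 = (1, -3, -2); ‖v_1‖ = 3.7417, so e_1 = (0.2673, -0.8018, -0.5345).
r_{12} = e_1·v_2 = 4.8107.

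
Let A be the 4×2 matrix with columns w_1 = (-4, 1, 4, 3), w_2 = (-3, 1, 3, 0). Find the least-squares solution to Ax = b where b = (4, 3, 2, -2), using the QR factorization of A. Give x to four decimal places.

q_1 = w_1/‖w_1‖ = (-4, 1, 4, 3)/6.4807 = (-0.6172, 0.1543, 0.6172, 0.4629).
r_{12} = q_1·w_2 = 3.8576.
u_2 = w_2 − 3.8576·q_1 = (-0.6190, 0.4048, 0.6190, -1.7857).
‖u_2‖ = 2.0295, so q_2 = (-0.3050, 0.1994, 0.3050, -0.8799).
Qᵀb = (-1.6973, 1.7480).
Back-substitute: x_2 = 1.7480/2.0295 = 0.8613.
x_1 = (-1.6973 − 3.8576·0.8613)/6.4807 = -0.7746.

x = (-0.7746, 0.8613)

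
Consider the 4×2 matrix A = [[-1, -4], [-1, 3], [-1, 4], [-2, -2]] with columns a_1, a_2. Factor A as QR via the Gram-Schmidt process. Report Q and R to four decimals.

Q = [[-0.3780, -0.5759], [-0.3780, 0.4693], [-0.3780, 0.6186], [-0.7559, -0.2560]], R = [[2.6458, 0.3780], [0.0000, 6.6975]]

e_1 = a_1/‖a_1‖ = (-1, -1, -1, -2)/2.6458 = (-0.3780, -0.3780, -0.3780, -0.7559).
r_{12} = e_1·a_2 = 0.3780.
u_2 = a_2 − 0.3780·e_1 = (-3.8571, 3.1429, 4.1429, -1.7143).
‖u_2‖ = 6.6975, so e_2 = (-0.5759, 0.4693, 0.6186, -0.2560).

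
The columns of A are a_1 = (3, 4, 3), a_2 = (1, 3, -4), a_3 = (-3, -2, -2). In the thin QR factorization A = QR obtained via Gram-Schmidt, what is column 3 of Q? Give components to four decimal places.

e_1 = a_1/‖a_1‖ = (3, 4, 3)/5.8310 = (0.5145, 0.6860, 0.5145).
r_{12} = e_1·a_2 = 0.5145.
u_2 = a_2 − 0.5145·e_1 = (0.7353, 2.6471, -4.2647).
‖u_2‖ = 5.0730, so e_2 = (0.1449, 0.5218, -0.8407).
r_{13} = e_1·a_3 = -3.9445; r_{23} = e_2·a_3 = 0.2029.
u_3 = a_3 + 3.9445·e_1 − 0.2029·e_2 = (-1.0000, 0.6000, 0.2000).
‖u_3‖ = 1.1832, so e_3 = (-0.8452, 0.5071, 0.1690).

e_3 = (-0.8452, 0.5071, 0.1690)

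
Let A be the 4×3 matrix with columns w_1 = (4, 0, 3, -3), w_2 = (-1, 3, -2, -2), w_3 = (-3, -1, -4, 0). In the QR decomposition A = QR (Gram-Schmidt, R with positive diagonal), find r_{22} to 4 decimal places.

r_{22} = 4.1868

w_1 = (4, 0, 3, -3); ‖w_1‖ = 5.8310, so q_1 = (0.6860, 0.0000, 0.5145, -0.5145).
q_1·w_2 = 0.6860·(-1) + 0.0000·3 + 0.5145·(-2) + (-0.5145)·(-2) = -0.6860.
u_2 = w_2 + 0.6860·q_1 = (-0.5294, 3.0000, -1.6471, -2.3529).
r_{22} = ‖u_2‖ = 4.1868.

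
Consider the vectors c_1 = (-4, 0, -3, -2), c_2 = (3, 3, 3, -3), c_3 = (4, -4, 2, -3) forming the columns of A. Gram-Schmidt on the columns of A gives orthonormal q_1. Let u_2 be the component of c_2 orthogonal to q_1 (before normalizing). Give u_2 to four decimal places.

u_2 = (0.9310, 3.0000, 1.4483, -4.0345)

c_1 = (-4, 0, -3, -2); ‖c_1‖ = 5.3852, so q_1 = (-0.7428, 0.0000, -0.5571, -0.3714).
q_1·c_2 = (-0.7428)·3 + 0.0000·3 + (-0.5571)·3 + (-0.3714)·(-3) = -2.7854.
u_2 = c_2 + 2.7854·q_1 = (0.9310, 3.0000, 1.4483, -4.0345).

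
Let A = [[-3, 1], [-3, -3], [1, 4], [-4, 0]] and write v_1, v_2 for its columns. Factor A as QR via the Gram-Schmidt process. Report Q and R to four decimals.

Q = [[-0.5071, 0.3860], [-0.5071, -0.4454], [0.1690, 0.7721], [-0.6761, 0.2376]], R = [[5.9161, 1.6903], [0.0000, 4.8107]]

v_1 = (-3, -3, 1, -4); ‖v_1‖ = 5.9161, so e_1 = (-0.5071, -0.5071, 0.1690, -0.6761).
e_1·v_2 = (-0.5071)·1 + (-0.5071)·(-3) + 0.1690·4 + (-0.6761)·0 = 1.6903.
u_2 = v_2 − 1.6903·e_1 = (1.8571, -2.1429, 3.7143, 1.1429).
‖u_2‖ = 4.8107, so e_2 = (0.3860, -0.4454, 0.7721, 0.2376).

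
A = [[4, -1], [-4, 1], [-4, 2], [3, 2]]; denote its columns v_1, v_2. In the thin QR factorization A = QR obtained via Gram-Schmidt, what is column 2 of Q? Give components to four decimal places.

e_2 = (-0.1039, 0.1039, 0.4521, 0.8798)

e_1 = v_1/‖v_1‖ = (4, -4, -4, 3)/7.5498 = (0.5298, -0.5298, -0.5298, 0.3974).
r_{12} = e_1·v_2 = -1.3245.
u_2 = v_2 + 1.3245·e_1 = (-0.2982, 0.2982, 1.2982, 2.5263).
‖u_2‖ = 2.8715, so e_2 = (-0.1039, 0.1039, 0.4521, 0.8798).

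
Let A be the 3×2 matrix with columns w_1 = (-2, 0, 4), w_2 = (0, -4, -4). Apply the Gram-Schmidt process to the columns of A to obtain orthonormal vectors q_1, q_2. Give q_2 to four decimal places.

w_1 = (-2, 0, 4); ‖w_1‖ = 4.4721, so q_1 = (-0.4472, 0.0000, 0.8944).
q_1·w_2 = (-0.4472)·0 + 0.0000·(-4) + 0.8944·(-4) = -3.5777.
u_2 = w_2 + 3.5777·q_1 = (-1.6000, -4.0000, -0.8000).
‖u_2‖ = 4.3818, so q_2 = (-0.3651, -0.9129, -0.1826).

q_2 = (-0.3651, -0.9129, -0.1826)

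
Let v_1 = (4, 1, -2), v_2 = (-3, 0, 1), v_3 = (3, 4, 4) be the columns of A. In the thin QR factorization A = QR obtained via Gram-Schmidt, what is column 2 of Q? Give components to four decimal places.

q_1 = v_1/‖v_1‖ = (4, 1, -2)/4.5826 = (0.8729, 0.2182, -0.4364).
r_{12} = q_1·v_2 = -3.0551.
u_2 = v_2 + 3.0551·q_1 = (-0.3333, 0.6667, -0.3333).
‖u_2‖ = 0.8165, so q_2 = (-0.4082, 0.8165, -0.4082).

q_2 = (-0.4082, 0.8165, -0.4082)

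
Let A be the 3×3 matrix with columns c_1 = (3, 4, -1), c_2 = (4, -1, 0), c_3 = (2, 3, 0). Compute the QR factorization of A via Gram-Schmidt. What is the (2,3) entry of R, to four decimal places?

r_{23} = -0.1412

q_1 = c_1/‖c_1‖ = (3, 4, -1)/5.0990 = (0.5883, 0.7845, -0.1961).
r_{12} = q_1·c_2 = 1.5689.
u_2 = c_2 − 1.5689·q_1 = (3.0769, -2.2308, 0.3077).
‖u_2‖ = 3.8129, so q_2 = (0.8070, -0.5851, 0.0807).
r_{23} = q_2·c_3 = -0.1412.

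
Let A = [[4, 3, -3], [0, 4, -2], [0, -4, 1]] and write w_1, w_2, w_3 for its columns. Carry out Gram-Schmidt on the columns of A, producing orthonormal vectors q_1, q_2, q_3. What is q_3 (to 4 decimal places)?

w_1 = (4, 0, 0); ‖w_1‖ = 4.0000, so q_1 = (1.0000, 0.0000, 0.0000).
q_1·w_2 = 1.0000·3 + 0.0000·4 + 0.0000·(-4) = 3.0000.
u_2 = w_2 − 3.0000·q_1 = (0.0000, 4.0000, -4.0000).
‖u_2‖ = 5.6569, so q_2 = (0.0000, 0.7071, -0.7071).
q_1·w_3 = 1.0000·(-3) + 0.0000·(-2) + 0.0000·1 = -3.0000; q_2·w_3 = 0.0000·(-3) + 0.7071·(-2) + (-0.7071)·1 = -2.1213.
u_3 = w_3 + 3.0000·q_1 + 2.1213·q_2 = (0.0000, -0.5000, -0.5000).
‖u_3‖ = 0.7071, so q_3 = (0.0000, -0.7071, -0.7071).

q_3 = (0.0000, -0.7071, -0.7071)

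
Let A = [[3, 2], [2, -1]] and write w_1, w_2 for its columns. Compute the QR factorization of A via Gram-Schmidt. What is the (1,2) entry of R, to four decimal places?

q_1 = w_1/‖w_1‖ = (3, 2)/3.6056 = (0.8321, 0.5547).
r_{12} = q_1·w_2 = 1.1094.

r_{12} = 1.1094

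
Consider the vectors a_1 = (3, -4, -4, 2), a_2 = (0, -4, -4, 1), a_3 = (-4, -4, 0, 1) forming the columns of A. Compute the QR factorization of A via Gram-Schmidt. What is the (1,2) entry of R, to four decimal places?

r_{12} = 5.0684

a_1 = (3, -4, -4, 2); ‖a_1‖ = 6.7082, so e_1 = (0.4472, -0.5963, -0.5963, 0.2981).
r_{12} = e_1·a_2 = 5.0684.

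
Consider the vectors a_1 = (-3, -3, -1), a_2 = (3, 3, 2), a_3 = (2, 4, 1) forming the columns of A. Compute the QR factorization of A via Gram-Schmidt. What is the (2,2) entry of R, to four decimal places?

r_{22} = 0.9733

e_1 = a_1/‖a_1‖ = (-3, -3, -1)/4.3589 = (-0.6882, -0.6882, -0.2294).
r_{12} = e_1·a_2 = -4.5883.
u_2 = a_2 + 4.5883·e_1 = (-0.1579, -0.1579, 0.9474).
r_{22} = ‖u_2‖ = 0.9733.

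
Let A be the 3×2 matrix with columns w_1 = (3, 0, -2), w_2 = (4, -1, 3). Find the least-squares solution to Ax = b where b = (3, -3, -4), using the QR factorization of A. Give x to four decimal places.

x = (1.4040, -0.2086)

q_1 = w_1/‖w_1‖ = (3, 0, -2)/3.6056 = (0.8321, 0.0000, -0.5547).
r_{12} = q_1·w_2 = 1.6641.
u_2 = w_2 − 1.6641·q_1 = (2.6154, -1.0000, 3.9231).
‖u_2‖ = 4.8198, so q_2 = (0.5426, -0.2075, 0.8139).
Qᵀb = (4.7150, -1.0055).
Back-substitute: x_2 = -1.0055/4.8198 = -0.2086.
x_1 = (4.7150 − 1.6641·(-0.2086))/3.6056 = 1.4040.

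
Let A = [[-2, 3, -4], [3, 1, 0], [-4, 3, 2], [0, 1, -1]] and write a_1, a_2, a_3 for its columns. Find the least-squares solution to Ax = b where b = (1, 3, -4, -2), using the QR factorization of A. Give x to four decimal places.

a_1 = (-2, 3, -4, 0); ‖a_1‖ = 5.3852, so e_1 = (-0.3714, 0.5571, -0.7428, 0.0000).
e_1·a_2 = (-0.3714)·3 + 0.5571·1 + (-0.7428)·3 + 0.0000·1 = -2.7854.
u_2 = a_2 + 2.7854·e_1 = (1.9655, 2.5517, 0.9310, 1.0000).
‖u_2‖ = 3.4988, so e_2 = (0.5618, 0.7293, 0.2661, 0.2858).
e_1·a_3 = (-0.3714)·(-4) + 0.5571·0 + (-0.7428)·2 + 0.0000·(-1) = 0.0000; e_2·a_3 = 0.5618·(-4) + 0.7293·0 + 0.2661·2 + 0.2858·(-1) = -2.0007.
u_3 = a_3 + 0.0000·e_1 + 2.0007·e_2 = (-2.8761, 1.4592, 2.5324, -0.4282).
‖u_3‖ = 4.1228, so e_3 = (-0.6976, 0.3539, 0.6142, -0.1039).
Qᵀb = (4.2710, 1.1137, -1.8851).
Back-substitute: x_3 = -1.8851/4.1228 = -0.4572.
x_2 = (1.1137 + 2.0007·(-0.4572))/3.4988 = 0.0568.
x_1 = (4.2710 + 2.7854·0.0568 + 0.0000·(-0.4572))/5.3852 = 0.8225.

x = (0.8225, 0.0568, -0.4572)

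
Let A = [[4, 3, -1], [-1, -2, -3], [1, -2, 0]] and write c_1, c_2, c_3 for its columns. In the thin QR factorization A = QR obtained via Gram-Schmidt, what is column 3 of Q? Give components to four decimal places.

c_1 = (4, -1, 1); ‖c_1‖ = 4.2426, so e_1 = (0.9428, -0.2357, 0.2357).
e_1·c_2 = 0.9428·3 + (-0.2357)·(-2) + 0.2357·(-2) = 2.8284.
u_2 = c_2 − 2.8284·e_1 = (0.3333, -1.3333, -2.6667).
‖u_2‖ = 3.0000, so e_2 = (0.1111, -0.4444, -0.8889).
e_1·c_3 = 0.9428·(-1) + (-0.2357)·(-3) + 0.2357·0 = -0.2357; e_2·c_3 = 0.1111·(-1) + (-0.4444)·(-3) + (-0.8889)·0 = 1.2222.
u_3 = c_3 + 0.2357·e_1 − 1.2222·e_2 = (-0.9136, -2.5123, 1.1420).
‖u_3‖ = 2.9070, so e_3 = (-0.3143, -0.8642, 0.3928).

e_3 = (-0.3143, -0.8642, 0.3928)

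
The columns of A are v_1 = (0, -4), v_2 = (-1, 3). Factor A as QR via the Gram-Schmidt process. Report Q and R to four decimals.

Q = [[0.0000, -1.0000], [-1.0000, 0.0000]], R = [[4.0000, -3.0000], [0.0000, 1.0000]]

q_1 = v_1/‖v_1‖ = (0, -4)/4.0000 = (0.0000, -1.0000).
r_{12} = q_1·v_2 = -3.0000.
u_2 = v_2 + 3.0000·q_1 = (-1.0000, 0.0000).
‖u_2‖ = 1.0000, so q_2 = (-1.0000, 0.0000).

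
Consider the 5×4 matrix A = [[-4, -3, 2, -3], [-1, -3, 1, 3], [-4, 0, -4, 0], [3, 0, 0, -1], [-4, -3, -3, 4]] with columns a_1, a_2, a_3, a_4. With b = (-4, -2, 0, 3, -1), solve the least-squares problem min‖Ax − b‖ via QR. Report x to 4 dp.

a_1 = (-4, -1, -4, 3, -4); ‖a_1‖ = 7.6158, so q_1 = (-0.5252, -0.1313, -0.5252, 0.3939, -0.5252).
q_1·a_2 = (-0.5252)·(-3) + (-0.1313)·(-3) + (-0.5252)·0 + 0.3939·0 + (-0.5252)·(-3) = 3.5453.
u_2 = a_2 − 3.5453·q_1 = (-1.1379, -2.5345, 1.8621, -1.3966, -1.1379).
‖u_2‖ = 3.7988, so q_2 = (-0.2995, -0.6672, 0.4902, -0.3676, -0.2995).
q_1·a_3 = (-0.5252)·2 + (-0.1313)·1 + (-0.5252)·(-4) + 0.3939·0 + (-0.5252)·(-3) = 2.4948; q_2·a_3 = (-0.2995)·2 + (-0.6672)·1 + 0.4902·(-4) + (-0.3676)·0 + (-0.2995)·(-3) = -2.3283.
u_3 = a_3 − 2.4948·q_1 + 2.3283·q_2 = (2.6129, -0.2258, -1.5484, -1.8387, -2.3871).
‖u_3‖ = 4.2843, so q_3 = (0.6099, -0.0527, -0.3614, -0.4292, -0.5572).
q_1·a_4 = (-0.5252)·(-3) + (-0.1313)·3 + (-0.5252)·0 + 0.3939·(-1) + (-0.5252)·4 = -1.3131; q_2·a_4 = (-0.2995)·(-3) + (-0.6672)·3 + 0.4902·0 + (-0.3676)·(-1) + (-0.2995)·4 = -1.9334; q_3·a_4 = 0.6099·(-3) + (-0.0527)·3 + (-0.3614)·0 + (-0.4292)·(-1) + (-0.5572)·4 = -3.7873.
u_4 = a_4 + 1.3131·q_1 + 1.9334·q_2 + 3.7873·q_3 = (-1.9590, 1.3380, -1.1107, -2.8190, 0.6210).
‖u_4‖ = 3.8979, so q_4 = (-0.5026, 0.3433, -0.2850, -0.7232, 0.1593).
Qᵀb = (4.0705, 1.7292, -3.0645, -1.0051).
Back-substitute: x_4 = -1.0051/3.8979 = -0.2579.
x_3 = (-3.0645 + 3.7873·(-0.2579))/4.2843 = -0.9432.
x_2 = (1.7292 + 2.3283·(-0.9432) + 1.9334·(-0.2579))/3.7988 = -0.2542.
x_1 = (4.0705 − 3.5453·(-0.2542) − 2.4948·(-0.9432) + 1.3131·(-0.2579))/7.6158 = 0.9173.

x = (0.9173, -0.2542, -0.9432, -0.2579)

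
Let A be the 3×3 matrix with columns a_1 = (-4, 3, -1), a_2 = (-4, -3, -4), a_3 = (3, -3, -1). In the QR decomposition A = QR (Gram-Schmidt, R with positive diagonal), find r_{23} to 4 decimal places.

r_{23} = 1.5694

a_1 = (-4, 3, -1); ‖a_1‖ = 5.0990, so q_1 = (-0.7845, 0.5883, -0.1961).
q_1·a_2 = (-0.7845)·(-4) + 0.5883·(-3) + (-0.1961)·(-4) = 2.1573.
u_2 = a_2 − 2.1573·q_1 = (-2.3077, -4.2692, -3.5769).
‖u_2‖ = 6.0288, so q_2 = (-0.3828, -0.7081, -0.5933).
r_{23} = q_2·a_3 = 1.5694.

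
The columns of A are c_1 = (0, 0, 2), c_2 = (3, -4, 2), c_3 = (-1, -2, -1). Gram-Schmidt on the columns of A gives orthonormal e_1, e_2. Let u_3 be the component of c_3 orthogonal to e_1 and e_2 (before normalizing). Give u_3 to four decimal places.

u_3 = (-1.6000, -1.2000, 0.0000)

c_1 = (0, 0, 2); ‖c_1‖ = 2.0000, so e_1 = (0.0000, 0.0000, 1.0000).
e_1·c_2 = 0.0000·3 + 0.0000·(-4) + 1.0000·2 = 2.0000.
u_2 = c_2 − 2.0000·e_1 = (3.0000, -4.0000, 0.0000).
‖u_2‖ = 5.0000, so e_2 = (0.6000, -0.8000, 0.0000).
e_1·c_3 = 0.0000·(-1) + 0.0000·(-2) + 1.0000·(-1) = -1.0000; e_2·c_3 = 0.6000·(-1) + (-0.8000)·(-2) + 0.0000·(-1) = 1.0000.
u_3 = c_3 + 1.0000·e_1 − 1.0000·e_2 = (-1.6000, -1.2000, 0.0000).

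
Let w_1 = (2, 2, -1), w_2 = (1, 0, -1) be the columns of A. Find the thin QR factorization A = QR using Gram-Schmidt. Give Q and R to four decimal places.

q_1 = w_1/‖w_1‖ = (2, 2, -1)/3.0000 = (0.6667, 0.6667, -0.3333).
r_{12} = q_1·w_2 = 1.0000.
u_2 = w_2 − 1.0000·q_1 = (0.3333, -0.6667, -0.6667).
‖u_2‖ = 1.0000, so q_2 = (0.3333, -0.6667, -0.6667).

Q = [[0.6667, 0.3333], [0.6667, -0.6667], [-0.3333, -0.6667]], R = [[3.0000, 1.0000], [0.0000, 1.0000]]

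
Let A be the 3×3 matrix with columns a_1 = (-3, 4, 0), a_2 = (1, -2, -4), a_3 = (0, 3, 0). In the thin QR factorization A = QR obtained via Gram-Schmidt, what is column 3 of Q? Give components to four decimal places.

q_3 = (0.7960, 0.5970, -0.0995)

q_1 = a_1/‖a_1‖ = (-3, 4, 0)/5.0000 = (-0.6000, 0.8000, 0.0000).
r_{12} = q_1·a_2 = -2.2000.
u_2 = a_2 + 2.2000·q_1 = (-0.3200, -0.2400, -4.0000).
‖u_2‖ = 4.0200, so q_2 = (-0.0796, -0.0597, -0.9950).
r_{13} = q_1·a_3 = 2.4000; r_{23} = q_2·a_3 = -0.1791.
u_3 = a_3 − 2.4000·q_1 + 0.1791·q_2 = (1.4257, 1.0693, -0.1782).
‖u_3‖ = 1.7911, so q_3 = (0.7960, 0.5970, -0.0995).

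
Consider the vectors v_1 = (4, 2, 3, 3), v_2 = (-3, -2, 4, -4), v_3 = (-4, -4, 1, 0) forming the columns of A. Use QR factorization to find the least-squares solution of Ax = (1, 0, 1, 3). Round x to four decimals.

x = (0.5629, -0.3053, 0.4893)

v_1 = (4, 2, 3, 3); ‖v_1‖ = 6.1644, so q_1 = (0.6489, 0.3244, 0.4867, 0.4867).
q_1·v_2 = 0.6489·(-3) + 0.3244·(-2) + 0.4867·4 + 0.4867·(-4) = -2.5955.
u_2 = v_2 + 2.5955·q_1 = (-1.3158, -1.1579, 5.2632, -2.7368).
‖u_2‖ = 6.1857, so q_2 = (-0.2127, -0.1872, 0.8509, -0.4424).
q_1·v_3 = 0.6489·(-4) + 0.3244·(-4) + 0.4867·1 + 0.4867·0 = -3.4066; q_2·v_3 = (-0.2127)·(-4) + (-0.1872)·(-4) + 0.8509·1 + (-0.4424)·0 = 2.4505.
u_3 = v_3 + 3.4066·q_1 − 2.4505·q_2 = (-1.2682, -2.4360, 0.5729, 2.7421).
‖u_3‖ = 3.9230, so q_3 = (-0.3233, -0.6210, 0.1460, 0.6990).
Qᵀb = (2.5955, -0.6892, 1.9197).
Back-substitute: x_3 = 1.9197/3.9230 = 0.4893.
x_2 = (-0.6892 − 2.4505·0.4893)/6.1857 = -0.3053.
x_1 = (2.5955 + 2.5955·(-0.3053) + 3.4066·0.4893)/6.1644 = 0.5629.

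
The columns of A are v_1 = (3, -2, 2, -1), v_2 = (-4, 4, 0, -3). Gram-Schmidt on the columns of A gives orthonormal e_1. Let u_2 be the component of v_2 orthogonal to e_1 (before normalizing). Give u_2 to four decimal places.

v_1 = (3, -2, 2, -1); ‖v_1‖ = 4.2426, so e_1 = (0.7071, -0.4714, 0.4714, -0.2357).
e_1·v_2 = 0.7071·(-4) + (-0.4714)·4 + 0.4714·0 + (-0.2357)·(-3) = -4.0069.
u_2 = v_2 + 4.0069·e_1 = (-1.1667, 2.1111, 1.8889, -3.9444).

u_2 = (-1.1667, 2.1111, 1.8889, -3.9444)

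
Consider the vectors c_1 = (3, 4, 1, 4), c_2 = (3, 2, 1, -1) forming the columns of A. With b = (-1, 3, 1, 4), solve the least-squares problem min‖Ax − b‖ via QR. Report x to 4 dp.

q_1 = c_1/‖c_1‖ = (3, 4, 1, 4)/6.4807 = (0.4629, 0.6172, 0.1543, 0.6172).
r_{12} = q_1·c_2 = 2.1602.
u_2 = c_2 − 2.1602·q_1 = (2.0000, 0.6667, 0.6667, -2.3333).
‖u_2‖ = 3.2146, so q_2 = (0.6222, 0.2074, 0.2074, -0.7259).
Qᵀb = (4.0119, -2.6961).
Back-substitute: x_2 = -2.6961/3.2146 = -0.8387.
x_1 = (4.0119 − 2.1602·(-0.8387))/6.4807 = 0.8986.

x = (0.8986, -0.8387)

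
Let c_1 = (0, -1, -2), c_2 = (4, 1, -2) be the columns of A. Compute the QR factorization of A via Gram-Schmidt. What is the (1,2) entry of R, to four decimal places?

r_{12} = 1.3416

q_1 = c_1/‖c_1‖ = (0, -1, -2)/2.2361 = (0.0000, -0.4472, -0.8944).
r_{12} = q_1·c_2 = 1.3416.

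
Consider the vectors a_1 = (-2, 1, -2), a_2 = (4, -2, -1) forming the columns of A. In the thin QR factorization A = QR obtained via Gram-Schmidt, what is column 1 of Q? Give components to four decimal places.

e_1 = a_1/‖a_1‖ = (-2, 1, -2)/3.0000 = (-0.6667, 0.3333, -0.6667).

e_1 = (-0.6667, 0.3333, -0.6667)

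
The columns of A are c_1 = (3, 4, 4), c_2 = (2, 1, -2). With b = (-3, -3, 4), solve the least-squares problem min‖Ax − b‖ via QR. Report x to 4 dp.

x = (-0.0301, -1.8822)

e_1 = c_1/‖c_1‖ = (3, 4, 4)/6.4031 = (0.4685, 0.6247, 0.6247).
r_{12} = e_1·c_2 = 0.3123.
u_2 = c_2 − 0.3123·e_1 = (1.8537, 0.8049, -2.1951).
‖u_2‖ = 2.9837, so e_2 = (0.6213, 0.2698, -0.7357).
Qᵀb = (-0.7809, -5.6159).
Back-substitute: x_2 = -5.6159/2.9837 = -1.8822.
x_1 = (-0.7809 − 0.3123·(-1.8822))/6.4031 = -0.0301.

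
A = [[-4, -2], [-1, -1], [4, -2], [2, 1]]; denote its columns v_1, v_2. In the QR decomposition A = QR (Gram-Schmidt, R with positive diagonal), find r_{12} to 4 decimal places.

r_{12} = 0.4932

v_1 = (-4, -1, 4, 2); ‖v_1‖ = 6.0828, so e_1 = (-0.6576, -0.1644, 0.6576, 0.3288).
r_{12} = e_1·v_2 = 0.4932.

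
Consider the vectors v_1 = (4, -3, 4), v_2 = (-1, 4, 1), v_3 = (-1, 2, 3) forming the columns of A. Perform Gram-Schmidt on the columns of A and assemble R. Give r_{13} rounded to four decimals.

v_1 = (4, -3, 4); ‖v_1‖ = 6.4031, so e_1 = (0.6247, -0.4685, 0.6247).
r_{13} = e_1·v_3 = 0.3123.

r_{13} = 0.3123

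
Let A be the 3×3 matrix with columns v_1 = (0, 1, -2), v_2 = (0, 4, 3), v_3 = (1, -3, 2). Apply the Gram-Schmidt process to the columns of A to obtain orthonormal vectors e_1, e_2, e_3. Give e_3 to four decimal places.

e_3 = (1.0000, 0.0000, 0.0000)

v_1 = (0, 1, -2); ‖v_1‖ = 2.2361, so e_1 = (0.0000, 0.4472, -0.8944).
e_1·v_2 = 0.0000·0 + 0.4472·4 + (-0.8944)·3 = -0.8944.
u_2 = v_2 + 0.8944·e_1 = (0.0000, 4.4000, 2.2000).
‖u_2‖ = 4.9193, so e_2 = (0.0000, 0.8944, 0.4472).
e_1·v_3 = 0.0000·1 + 0.4472·(-3) + (-0.8944)·2 = -3.1305; e_2·v_3 = 0.0000·1 + 0.8944·(-3) + 0.4472·2 = -1.7889.
u_3 = v_3 + 3.1305·e_1 + 1.7889·e_2 = (1.0000, 0.0000, 0.0000).
‖u_3‖ = 1.0000, so e_3 = (1.0000, 0.0000, 0.0000).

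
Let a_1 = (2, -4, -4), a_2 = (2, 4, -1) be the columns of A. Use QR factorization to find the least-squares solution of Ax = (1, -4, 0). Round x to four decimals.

x = (0.3844, -0.5202)

a_1 = (2, -4, -4); ‖a_1‖ = 6.0000, so e_1 = (0.3333, -0.6667, -0.6667).
e_1·a_2 = 0.3333·2 + (-0.6667)·4 + (-0.6667)·(-1) = -1.3333.
u_2 = a_2 + 1.3333·e_1 = (2.4444, 3.1111, -1.8889).
‖u_2‖ = 4.3843, so e_2 = (0.5575, 0.7096, -0.4308).
Qᵀb = (3.0000, -2.2809).
Back-substitute: x_2 = -2.2809/4.3843 = -0.5202.
x_1 = (3.0000 + 1.3333·(-0.5202))/6.0000 = 0.3844.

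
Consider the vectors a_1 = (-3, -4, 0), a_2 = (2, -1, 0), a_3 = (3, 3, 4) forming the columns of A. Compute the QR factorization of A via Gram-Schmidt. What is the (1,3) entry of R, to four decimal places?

r_{13} = -4.2000

e_1 = a_1/‖a_1‖ = (-3, -4, 0)/5.0000 = (-0.6000, -0.8000, 0.0000).
r_{13} = e_1·a_3 = -4.2000.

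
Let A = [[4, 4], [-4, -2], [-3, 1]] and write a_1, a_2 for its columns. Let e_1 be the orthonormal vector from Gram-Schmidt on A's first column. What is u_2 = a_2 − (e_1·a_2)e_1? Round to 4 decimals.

u_2 = (1.9512, 0.0488, 2.5366)

a_1 = (4, -4, -3); ‖a_1‖ = 6.4031, so e_1 = (0.6247, -0.6247, -0.4685).
e_1·a_2 = 0.6247·4 + (-0.6247)·(-2) + (-0.4685)·1 = 3.2796.
u_2 = a_2 − 3.2796·e_1 = (1.9512, 0.0488, 2.5366).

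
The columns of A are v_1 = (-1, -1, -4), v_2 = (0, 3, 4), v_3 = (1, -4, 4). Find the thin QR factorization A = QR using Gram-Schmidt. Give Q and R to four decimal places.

Q = [[-0.2357, -0.4747, -0.8480], [-0.2357, 0.8745, -0.4240], [-0.9428, -0.0999, 0.3180]], R = [[4.2426, -4.4783, -3.0641], [0.0000, 2.2236, -4.3723], [0.0000, 0.0000, 2.1200]]

v_1 = (-1, -1, -4); ‖v_1‖ = 4.2426, so e_1 = (-0.2357, -0.2357, -0.9428).
e_1·v_2 = (-0.2357)·0 + (-0.2357)·3 + (-0.9428)·4 = -4.4783.
u_2 = v_2 + 4.4783·e_1 = (-1.0556, 1.9444, -0.2222).
‖u_2‖ = 2.2236, so e_2 = (-0.4747, 0.8745, -0.0999).
e_1·v_3 = (-0.2357)·1 + (-0.2357)·(-4) + (-0.9428)·4 = -3.0641; e_2·v_3 = (-0.4747)·1 + 0.8745·(-4) + (-0.0999)·4 = -4.3723.
u_3 = v_3 + 3.0641·e_1 + 4.3723·e_2 = (-1.7978, -0.8989, 0.6742).
‖u_3‖ = 2.1200, so e_3 = (-0.8480, -0.4240, 0.3180).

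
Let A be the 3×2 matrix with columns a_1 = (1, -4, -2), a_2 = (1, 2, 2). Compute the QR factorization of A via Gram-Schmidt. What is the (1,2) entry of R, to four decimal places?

r_{12} = -2.4004

e_1 = a_1/‖a_1‖ = (1, -4, -2)/4.5826 = (0.2182, -0.8729, -0.4364).
r_{12} = e_1·a_2 = -2.4004.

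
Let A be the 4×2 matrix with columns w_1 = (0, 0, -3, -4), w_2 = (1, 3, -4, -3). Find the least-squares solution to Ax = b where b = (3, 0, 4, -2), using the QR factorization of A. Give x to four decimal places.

x = (0.0936, -0.2642)

w_1 = (0, 0, -3, -4); ‖w_1‖ = 5.0000, so e_1 = (0.0000, 0.0000, -0.6000, -0.8000).
e_1·w_2 = 0.0000·1 + 0.0000·3 + (-0.6000)·(-4) + (-0.8000)·(-3) = 4.8000.
u_2 = w_2 − 4.8000·e_1 = (1.0000, 3.0000, -1.1200, 0.8400).
‖u_2‖ = 3.4583, so e_2 = (0.2892, 0.8675, -0.3239, 0.2429).
Qᵀb = (-0.8000, -0.9137).
Back-substitute: x_2 = -0.9137/3.4583 = -0.2642.
x_1 = (-0.8000 − 4.8000·(-0.2642))/5.0000 = 0.0936.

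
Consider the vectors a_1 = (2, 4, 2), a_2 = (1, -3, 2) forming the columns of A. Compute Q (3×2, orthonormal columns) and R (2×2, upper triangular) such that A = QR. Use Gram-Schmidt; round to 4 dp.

a_1 = (2, 4, 2); ‖a_1‖ = 4.8990, so e_1 = (0.4082, 0.8165, 0.4082).
e_1·a_2 = 0.4082·1 + 0.8165·(-3) + 0.4082·2 = -1.2247.
u_2 = a_2 + 1.2247·e_1 = (1.5000, -2.0000, 2.5000).
‖u_2‖ = 3.5355, so e_2 = (0.4243, -0.5657, 0.7071).

Q = [[0.4082, 0.4243], [0.8165, -0.5657], [0.4082, 0.7071]], R = [[4.8990, -1.2247], [0.0000, 3.5355]]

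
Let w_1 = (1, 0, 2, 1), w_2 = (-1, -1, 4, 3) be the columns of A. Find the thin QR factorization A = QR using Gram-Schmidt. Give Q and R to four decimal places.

w_1 = (1, 0, 2, 1); ‖w_1‖ = 2.4495, so e_1 = (0.4082, 0.0000, 0.8165, 0.4082).
e_1·w_2 = 0.4082·(-1) + 0.0000·(-1) + 0.8165·4 + 0.4082·3 = 4.0825.
u_2 = w_2 − 4.0825·e_1 = (-2.6667, -1.0000, 0.6667, 1.3333).
‖u_2‖ = 3.2146, so e_2 = (-0.8296, -0.3111, 0.2074, 0.4148).

Q = [[0.4082, -0.8296], [0.0000, -0.3111], [0.8165, 0.2074], [0.4082, 0.4148]], R = [[2.4495, 4.0825], [0.0000, 3.2146]]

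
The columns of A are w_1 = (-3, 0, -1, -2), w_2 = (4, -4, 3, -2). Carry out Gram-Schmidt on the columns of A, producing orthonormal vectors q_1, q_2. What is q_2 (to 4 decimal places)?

w_1 = (-3, 0, -1, -2); ‖w_1‖ = 3.7417, so q_1 = (-0.8018, 0.0000, -0.2673, -0.5345).
q_1·w_2 = (-0.8018)·4 + 0.0000·(-4) + (-0.2673)·3 + (-0.5345)·(-2) = -2.9399.
u_2 = w_2 + 2.9399·q_1 = (1.6429, -4.0000, 2.2143, -3.5714).
‖u_2‖ = 6.0297, so q_2 = (0.2725, -0.6634, 0.3672, -0.5923).

q_2 = (0.2725, -0.6634, 0.3672, -0.5923)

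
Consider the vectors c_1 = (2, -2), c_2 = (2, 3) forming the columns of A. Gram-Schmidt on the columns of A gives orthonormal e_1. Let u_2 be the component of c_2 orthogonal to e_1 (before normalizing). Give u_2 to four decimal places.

u_2 = (2.5000, 2.5000)

c_1 = (2, -2); ‖c_1‖ = 2.8284, so e_1 = (0.7071, -0.7071).
e_1·c_2 = 0.7071·2 + (-0.7071)·3 = -0.7071.
u_2 = c_2 + 0.7071·e_1 = (2.5000, 2.5000).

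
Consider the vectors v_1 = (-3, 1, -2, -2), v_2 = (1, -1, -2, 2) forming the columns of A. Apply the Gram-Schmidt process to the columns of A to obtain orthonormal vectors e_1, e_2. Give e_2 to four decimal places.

v_1 = (-3, 1, -2, -2); ‖v_1‖ = 4.2426, so e_1 = (-0.7071, 0.2357, -0.4714, -0.4714).
e_1·v_2 = (-0.7071)·1 + 0.2357·(-1) + (-0.4714)·(-2) + (-0.4714)·2 = -0.9428.
u_2 = v_2 + 0.9428·e_1 = (0.3333, -0.7778, -2.4444, 1.5556).
‖u_2‖ = 3.0185, so e_2 = (0.1104, -0.2577, -0.8098, 0.5153).

e_2 = (0.1104, -0.2577, -0.8098, 0.5153)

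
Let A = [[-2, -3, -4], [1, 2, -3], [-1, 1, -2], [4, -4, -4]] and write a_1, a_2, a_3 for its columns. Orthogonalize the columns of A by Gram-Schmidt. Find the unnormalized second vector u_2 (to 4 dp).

q_1 = a_1/‖a_1‖ = (-2, 1, -1, 4)/4.6904 = (-0.4264, 0.2132, -0.2132, 0.8528).
r_{12} = q_1·a_2 = -1.9188.
u_2 = a_2 + 1.9188·q_1 = (-3.8182, 2.4091, 0.5909, -2.3636).

u_2 = (-3.8182, 2.4091, 0.5909, -2.3636)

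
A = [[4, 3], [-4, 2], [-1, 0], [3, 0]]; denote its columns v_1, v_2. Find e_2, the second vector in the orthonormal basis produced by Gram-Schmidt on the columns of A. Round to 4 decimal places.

e_2 = (0.7373, 0.6703, 0.0268, -0.0804)

e_1 = v_1/‖v_1‖ = (4, -4, -1, 3)/6.4807 = (0.6172, -0.6172, -0.1543, 0.4629).
r_{12} = e_1·v_2 = 0.6172.
u_2 = v_2 − 0.6172·e_1 = (2.6190, 2.3810, 0.0952, -0.2857).
‖u_2‖ = 3.5523, so e_2 = (0.7373, 0.6703, 0.0268, -0.0804).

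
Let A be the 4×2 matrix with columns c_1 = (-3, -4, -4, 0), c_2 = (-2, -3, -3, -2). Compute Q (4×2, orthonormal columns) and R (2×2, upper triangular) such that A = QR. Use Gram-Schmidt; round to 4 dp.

Q = [[-0.4685, 0.0970], [-0.6247, -0.0364], [-0.6247, -0.0364], [0.0000, -0.9940]], R = [[6.4031, 4.6852], [0.0000, 2.0122]]

c_1 = (-3, -4, -4, 0); ‖c_1‖ = 6.4031, so e_1 = (-0.4685, -0.6247, -0.6247, 0.0000).
e_1·c_2 = (-0.4685)·(-2) + (-0.6247)·(-3) + (-0.6247)·(-3) + 0.0000·(-2) = 4.6852.
u_2 = c_2 − 4.6852·e_1 = (0.1951, -0.0732, -0.0732, -2.0000).
‖u_2‖ = 2.0122, so e_2 = (0.0970, -0.0364, -0.0364, -0.9940).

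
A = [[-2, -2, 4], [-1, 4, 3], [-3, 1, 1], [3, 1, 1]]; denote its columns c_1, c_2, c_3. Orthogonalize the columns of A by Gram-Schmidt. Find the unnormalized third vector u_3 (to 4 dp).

u_3 = (3.5889, 1.4308, -0.7075, 2.1621)

q_1 = c_1/‖c_1‖ = (-2, -1, -3, 3)/4.7958 = (-0.4170, -0.2085, -0.6255, 0.6255).
r_{12} = q_1·c_2 = 0.0000.
u_2 = c_2 + 0.0000·q_1 = (-2.0000, 4.0000, 1.0000, 1.0000).
‖u_2‖ = 4.6904, so q_2 = (-0.4264, 0.8528, 0.2132, 0.2132).
r_{13} = q_1·c_3 = -2.2937; r_{23} = q_2·c_3 = 1.2792.
u_3 = c_3 + 2.2937·q_1 − 1.2792·q_2 = (3.5889, 1.4308, -0.7075, 2.1621).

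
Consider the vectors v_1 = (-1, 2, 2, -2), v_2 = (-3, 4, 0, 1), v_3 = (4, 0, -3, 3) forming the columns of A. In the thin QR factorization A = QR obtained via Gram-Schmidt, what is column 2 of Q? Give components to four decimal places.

q_2 = (-0.5190, 0.5882, -0.3114, 0.5363)

q_1 = v_1/‖v_1‖ = (-1, 2, 2, -2)/3.6056 = (-0.2774, 0.5547, 0.5547, -0.5547).
r_{12} = q_1·v_2 = 2.4962.
u_2 = v_2 − 2.4962·q_1 = (-2.3077, 2.6154, -1.3846, 2.3846).
‖u_2‖ = 4.4463, so q_2 = (-0.5190, 0.5882, -0.3114, 0.5363).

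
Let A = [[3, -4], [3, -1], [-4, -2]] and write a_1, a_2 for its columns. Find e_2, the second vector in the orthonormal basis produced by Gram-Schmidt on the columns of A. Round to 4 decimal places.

a_1 = (3, 3, -4); ‖a_1‖ = 5.8310, so e_1 = (0.5145, 0.5145, -0.6860).
e_1·a_2 = 0.5145·(-4) + 0.5145·(-1) + (-0.6860)·(-2) = -1.2005.
u_2 = a_2 + 1.2005·e_1 = (-3.3824, -0.3824, -2.8235).
‖u_2‖ = 4.4225, so e_2 = (-0.7648, -0.0865, -0.6384).

e_2 = (-0.7648, -0.0865, -0.6384)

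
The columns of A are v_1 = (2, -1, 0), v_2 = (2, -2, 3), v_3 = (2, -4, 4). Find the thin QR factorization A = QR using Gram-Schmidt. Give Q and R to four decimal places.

e_1 = v_1/‖v_1‖ = (2, -1, 0)/2.2361 = (0.8944, -0.4472, 0.0000).
r_{12} = e_1·v_2 = 2.6833.
u_2 = v_2 − 2.6833·e_1 = (-0.4000, -0.8000, 3.0000).
‖u_2‖ = 3.1305, so e_2 = (-0.1278, -0.2556, 0.9583).
r_{13} = e_1·v_3 = 3.5777; r_{23} = e_2·v_3 = 4.5999.
u_3 = v_3 − 3.5777·e_1 − 4.5999·e_2 = (-0.6122, -1.2245, -0.4082).
‖u_3‖ = 1.4286, so e_3 = (-0.4286, -0.8571, -0.2857).

Q = [[0.8944, -0.1278, -0.4286], [-0.4472, -0.2556, -0.8571], [0.0000, 0.9583, -0.2857]], R = [[2.2361, 2.6833, 3.5777], [0.0000, 3.1305, 4.5999], [0.0000, 0.0000, 1.4286]]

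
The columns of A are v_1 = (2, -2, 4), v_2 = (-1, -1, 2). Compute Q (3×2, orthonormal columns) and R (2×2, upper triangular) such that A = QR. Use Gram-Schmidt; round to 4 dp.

Q = [[0.4082, -0.9129], [-0.4082, -0.1826], [0.8165, 0.3651]], R = [[4.8990, 1.6330], [0.0000, 1.8257]]

q_1 = v_1/‖v_1‖ = (2, -2, 4)/4.8990 = (0.4082, -0.4082, 0.8165).
r_{12} = q_1·v_2 = 1.6330.
u_2 = v_2 − 1.6330·q_1 = (-1.6667, -0.3333, 0.6667).
‖u_2‖ = 1.8257, so q_2 = (-0.9129, -0.1826, 0.3651).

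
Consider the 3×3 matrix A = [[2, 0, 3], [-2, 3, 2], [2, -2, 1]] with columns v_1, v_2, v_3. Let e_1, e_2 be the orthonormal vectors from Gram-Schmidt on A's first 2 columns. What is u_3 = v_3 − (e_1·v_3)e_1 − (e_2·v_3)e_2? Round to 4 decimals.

u_3 = (-0.2857, 0.5714, 0.8571)

v_1 = (2, -2, 2); ‖v_1‖ = 3.4641, so e_1 = (0.5774, -0.5774, 0.5774).
e_1·v_2 = 0.5774·0 + (-0.5774)·3 + 0.5774·(-2) = -2.8868.
u_2 = v_2 + 2.8868·e_1 = (1.6667, 1.3333, -0.3333).
‖u_2‖ = 2.1602, so e_2 = (0.7715, 0.6172, -0.1543).
e_1·v_3 = 0.5774·3 + (-0.5774)·2 + 0.5774·1 = 1.1547; e_2·v_3 = 0.7715·3 + 0.6172·2 + (-0.1543)·1 = 3.3947.
u_3 = v_3 − 1.1547·e_1 − 3.3947·e_2 = (-0.2857, 0.5714, 0.8571).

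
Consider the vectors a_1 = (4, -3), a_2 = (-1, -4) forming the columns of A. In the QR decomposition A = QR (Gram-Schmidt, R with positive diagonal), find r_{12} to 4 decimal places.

r_{12} = 1.6000

a_1 = (4, -3); ‖a_1‖ = 5.0000, so q_1 = (0.8000, -0.6000).
r_{12} = q_1·a_2 = 1.6000.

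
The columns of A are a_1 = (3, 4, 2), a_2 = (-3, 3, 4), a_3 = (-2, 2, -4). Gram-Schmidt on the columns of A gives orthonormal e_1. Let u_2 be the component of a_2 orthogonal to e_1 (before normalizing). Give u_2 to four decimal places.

u_2 = (-4.1379, 1.4828, 3.2414)

e_1 = a_1/‖a_1‖ = (3, 4, 2)/5.3852 = (0.5571, 0.7428, 0.3714).
r_{12} = e_1·a_2 = 2.0426.
u_2 = a_2 − 2.0426·e_1 = (-4.1379, 1.4828, 3.2414).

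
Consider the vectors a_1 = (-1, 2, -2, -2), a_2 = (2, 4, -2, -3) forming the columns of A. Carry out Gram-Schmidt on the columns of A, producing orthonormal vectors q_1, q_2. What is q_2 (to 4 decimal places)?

q_2 = (0.8856, 0.4217, 0.1265, -0.1476)

a_1 = (-1, 2, -2, -2); ‖a_1‖ = 3.6056, so q_1 = (-0.2774, 0.5547, -0.5547, -0.5547).
q_1·a_2 = (-0.2774)·2 + 0.5547·4 + (-0.5547)·(-2) + (-0.5547)·(-3) = 4.4376.
u_2 = a_2 − 4.4376·q_1 = (3.2308, 1.5385, 0.4615, -0.5385).
‖u_2‖ = 3.6480, so q_2 = (0.8856, 0.4217, 0.1265, -0.1476).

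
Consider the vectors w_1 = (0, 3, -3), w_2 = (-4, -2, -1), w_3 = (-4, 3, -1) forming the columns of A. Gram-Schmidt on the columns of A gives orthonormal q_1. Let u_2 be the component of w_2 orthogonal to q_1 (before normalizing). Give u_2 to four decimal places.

w_1 = (0, 3, -3); ‖w_1‖ = 4.2426, so q_1 = (0.0000, 0.7071, -0.7071).
q_1·w_2 = 0.0000·(-4) + 0.7071·(-2) + (-0.7071)·(-1) = -0.7071.
u_2 = w_2 + 0.7071·q_1 = (-4.0000, -1.5000, -1.5000).

u_2 = (-4.0000, -1.5000, -1.5000)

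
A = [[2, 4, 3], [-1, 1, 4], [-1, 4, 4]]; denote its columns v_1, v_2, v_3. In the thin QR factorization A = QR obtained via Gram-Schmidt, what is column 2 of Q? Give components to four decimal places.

v_1 = (2, -1, -1); ‖v_1‖ = 2.4495, so e_1 = (0.8165, -0.4082, -0.4082).
e_1·v_2 = 0.8165·4 + (-0.4082)·1 + (-0.4082)·4 = 1.2247.
u_2 = v_2 − 1.2247·e_1 = (3.0000, 1.5000, 4.5000).
‖u_2‖ = 5.6125, so e_2 = (0.5345, 0.2673, 0.8018).

e_2 = (0.5345, 0.2673, 0.8018)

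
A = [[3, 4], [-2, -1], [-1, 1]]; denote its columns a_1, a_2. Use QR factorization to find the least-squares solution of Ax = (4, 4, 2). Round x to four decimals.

x = (-1.7590, 2.0482)

a_1 = (3, -2, -1); ‖a_1‖ = 3.7417, so q_1 = (0.8018, -0.5345, -0.2673).
q_1·a_2 = 0.8018·4 + (-0.5345)·(-1) + (-0.2673)·1 = 3.4744.
u_2 = a_2 − 3.4744·q_1 = (1.2143, 0.8571, 1.9286).
‖u_2‖ = 2.4349, so q_2 = (0.4987, 0.3520, 0.7921).
Qᵀb = (0.5345, 4.9871).
Back-substitute: x_2 = 4.9871/2.4349 = 2.0482.
x_1 = (0.5345 − 3.4744·2.0482)/3.7417 = -1.7590.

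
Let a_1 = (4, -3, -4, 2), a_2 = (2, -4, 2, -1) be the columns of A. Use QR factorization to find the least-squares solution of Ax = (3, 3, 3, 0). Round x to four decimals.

a_1 = (4, -3, -4, 2); ‖a_1‖ = 6.7082, so e_1 = (0.5963, -0.4472, -0.5963, 0.2981).
e_1·a_2 = 0.5963·2 + (-0.4472)·(-4) + (-0.5963)·2 + 0.2981·(-1) = 1.4907.
u_2 = a_2 − 1.4907·e_1 = (1.1111, -3.3333, 2.8889, -1.4444).
‖u_2‖ = 4.7726, so e_2 = (0.2328, -0.6984, 0.6053, -0.3027).
Qᵀb = (-1.3416, 0.4191).
Back-substitute: x_2 = 0.4191/4.7726 = 0.0878.
x_1 = (-1.3416 − 1.4907·0.0878)/6.7082 = -0.2195.

x = (-0.2195, 0.0878)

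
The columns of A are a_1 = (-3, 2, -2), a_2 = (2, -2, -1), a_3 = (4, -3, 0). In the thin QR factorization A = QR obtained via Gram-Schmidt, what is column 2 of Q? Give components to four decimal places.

q_2 = (0.2571, -0.4628, -0.8484)

a_1 = (-3, 2, -2); ‖a_1‖ = 4.1231, so q_1 = (-0.7276, 0.4851, -0.4851).
q_1·a_2 = (-0.7276)·2 + 0.4851·(-2) + (-0.4851)·(-1) = -1.9403.
u_2 = a_2 + 1.9403·q_1 = (0.5882, -1.0588, -1.9412).
‖u_2‖ = 2.2881, so q_2 = (0.2571, -0.4628, -0.8484).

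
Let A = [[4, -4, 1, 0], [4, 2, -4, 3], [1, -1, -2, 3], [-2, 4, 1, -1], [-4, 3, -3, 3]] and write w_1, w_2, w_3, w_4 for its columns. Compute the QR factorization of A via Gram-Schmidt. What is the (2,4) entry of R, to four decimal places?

r_{24} = 1.9558

w_1 = (4, 4, 1, -2, -4); ‖w_1‖ = 7.2801, so q_1 = (0.5494, 0.5494, 0.1374, -0.2747, -0.5494).
q_1·w_2 = 0.5494·(-4) + 0.5494·2 + 0.1374·(-1) + (-0.2747)·4 + (-0.5494)·3 = -3.9835.
u_2 = w_2 + 3.9835·q_1 = (-1.8113, 4.1887, -0.4528, 2.9057, 0.8113).
‖u_2‖ = 5.4893, so q_2 = (-0.3300, 0.7631, -0.0825, 0.5293, 0.1478).
r_{24} = q_2·w_4 = 1.9558.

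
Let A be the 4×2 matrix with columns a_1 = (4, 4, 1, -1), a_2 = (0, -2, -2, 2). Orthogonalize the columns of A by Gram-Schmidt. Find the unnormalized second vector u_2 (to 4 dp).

a_1 = (4, 4, 1, -1); ‖a_1‖ = 5.8310, so q_1 = (0.6860, 0.6860, 0.1715, -0.1715).
q_1·a_2 = 0.6860·0 + 0.6860·(-2) + 0.1715·(-2) + (-0.1715)·2 = -2.0580.
u_2 = a_2 + 2.0580·q_1 = (1.4118, -0.5882, -1.6471, 1.6471).

u_2 = (1.4118, -0.5882, -1.6471, 1.6471)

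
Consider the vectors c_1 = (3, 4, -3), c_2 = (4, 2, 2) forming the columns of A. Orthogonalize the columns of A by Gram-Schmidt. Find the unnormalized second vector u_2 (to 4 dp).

c_1 = (3, 4, -3); ‖c_1‖ = 5.8310, so e_1 = (0.5145, 0.6860, -0.5145).
e_1·c_2 = 0.5145·4 + 0.6860·2 + (-0.5145)·2 = 2.4010.
u_2 = c_2 − 2.4010·e_1 = (2.7647, 0.3529, 3.2353).

u_2 = (2.7647, 0.3529, 3.2353)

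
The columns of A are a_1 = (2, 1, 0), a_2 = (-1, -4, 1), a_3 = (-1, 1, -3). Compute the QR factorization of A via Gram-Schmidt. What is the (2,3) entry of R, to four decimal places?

a_1 = (2, 1, 0); ‖a_1‖ = 2.2361, so q_1 = (0.8944, 0.4472, 0.0000).
q_1·a_2 = 0.8944·(-1) + 0.4472·(-4) + 0.0000·1 = -2.6833.
u_2 = a_2 + 2.6833·q_1 = (1.4000, -2.8000, 1.0000).
‖u_2‖ = 3.2863, so q_2 = (0.4260, -0.8520, 0.3043).
r_{23} = q_2·a_3 = -2.1909.

r_{23} = -2.1909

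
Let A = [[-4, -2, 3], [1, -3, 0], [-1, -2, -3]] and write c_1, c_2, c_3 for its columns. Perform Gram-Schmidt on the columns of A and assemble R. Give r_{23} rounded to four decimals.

c_1 = (-4, 1, -1); ‖c_1‖ = 4.2426, so q_1 = (-0.9428, 0.2357, -0.2357).
q_1·c_2 = (-0.9428)·(-2) + 0.2357·(-3) + (-0.2357)·(-2) = 1.6499.
u_2 = c_2 − 1.6499·q_1 = (-0.4444, -3.3889, -1.6111).
‖u_2‖ = 3.7786, so q_2 = (-0.1176, -0.8969, -0.4264).
r_{23} = q_2·c_3 = 0.9263.

r_{23} = 0.9263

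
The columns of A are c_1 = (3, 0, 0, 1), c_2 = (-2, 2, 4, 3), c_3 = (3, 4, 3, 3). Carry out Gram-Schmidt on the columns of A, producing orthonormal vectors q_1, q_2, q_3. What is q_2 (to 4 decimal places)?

q_2 = (-0.1942, 0.3530, 0.7060, 0.5825)

q_1 = c_1/‖c_1‖ = (3, 0, 0, 1)/3.1623 = (0.9487, 0.0000, 0.0000, 0.3162).
r_{12} = q_1·c_2 = -0.9487.
u_2 = c_2 + 0.9487·q_1 = (-1.1000, 2.0000, 4.0000, 3.3000).
‖u_2‖ = 5.6657, so q_2 = (-0.1942, 0.3530, 0.7060, 0.5825).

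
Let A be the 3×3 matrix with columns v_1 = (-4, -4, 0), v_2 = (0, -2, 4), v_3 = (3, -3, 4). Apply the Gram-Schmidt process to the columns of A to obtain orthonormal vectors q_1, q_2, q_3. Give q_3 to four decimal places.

q_3 = (0.6667, -0.6667, -0.3333)

v_1 = (-4, -4, 0); ‖v_1‖ = 5.6569, so q_1 = (-0.7071, -0.7071, 0.0000).
q_1·v_2 = (-0.7071)·0 + (-0.7071)·(-2) + 0.0000·4 = 1.4142.
u_2 = v_2 − 1.4142·q_1 = (1.0000, -1.0000, 4.0000).
‖u_2‖ = 4.2426, so q_2 = (0.2357, -0.2357, 0.9428).
q_1·v_3 = (-0.7071)·3 + (-0.7071)·(-3) + 0.0000·4 = 0.0000; q_2·v_3 = 0.2357·3 + (-0.2357)·(-3) + 0.9428·4 = 5.1854.
u_3 = v_3 + 0.0000·q_1 − 5.1854·q_2 = (1.7778, -1.7778, -0.8889).
‖u_3‖ = 2.6667, so q_3 = (0.6667, -0.6667, -0.3333).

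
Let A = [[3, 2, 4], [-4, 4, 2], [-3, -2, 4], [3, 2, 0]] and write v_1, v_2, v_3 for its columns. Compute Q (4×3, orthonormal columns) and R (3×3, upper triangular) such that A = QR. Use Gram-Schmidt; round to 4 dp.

Q = [[0.4575, 0.3522, 0.7071], [-0.6100, 0.7924, 0.0000], [-0.4575, -0.3522, 0.7071], [0.4575, 0.3522, 0.0000]], R = [[6.5574, 0.3050, -1.2200], [0.0000, 5.2827, 1.5848], [0.0000, 0.0000, 5.6569]]

v_1 = (3, -4, -3, 3); ‖v_1‖ = 6.5574, so e_1 = (0.4575, -0.6100, -0.4575, 0.4575).
e_1·v_2 = 0.4575·2 + (-0.6100)·4 + (-0.4575)·(-2) + 0.4575·2 = 0.3050.
u_2 = v_2 − 0.3050·e_1 = (1.8605, 4.1860, -1.8605, 1.8605).
‖u_2‖ = 5.2827, so e_2 = (0.3522, 0.7924, -0.3522, 0.3522).
e_1·v_3 = 0.4575·4 + (-0.6100)·2 + (-0.4575)·4 + 0.4575·0 = -1.2200; e_2·v_3 = 0.3522·4 + 0.7924·2 + (-0.3522)·4 + 0.3522·0 = 1.5848.
u_3 = v_3 + 1.2200·e_1 − 1.5848·e_2 = (4.0000, 0.0000, 4.0000, 0.0000).
‖u_3‖ = 5.6569, so e_3 = (0.7071, 0.0000, 0.7071, 0.0000).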